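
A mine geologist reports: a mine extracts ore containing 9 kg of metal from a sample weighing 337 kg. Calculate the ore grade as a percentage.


Ore grade = (metal mass / ore mass) * 100
= (9 / 337) * 100
= 0.02670623145 * 100
= 2.6706%

2.6706%


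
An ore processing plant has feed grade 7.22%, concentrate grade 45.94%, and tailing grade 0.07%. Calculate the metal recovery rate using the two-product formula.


Using the two-product formula:
R = 100 * c * (f - t) / (f * (c - t))
Numerator = 100 * 45.94 * (7.22 - 0.07)
= 100 * 45.94 * 7.15
= 32847.1
Denominator = 7.22 * (45.94 - 0.07)
= 7.22 * 45.87
= 331.1814
R = 32847.1 / 331.1814
= 99.1816%

99.1816%


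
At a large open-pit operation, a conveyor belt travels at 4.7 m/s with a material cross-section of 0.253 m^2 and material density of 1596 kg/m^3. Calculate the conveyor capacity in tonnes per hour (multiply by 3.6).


6832.093 t/h

Volumetric flow = speed * area
= 4.7 * 0.253 = 1.1891 m^3/s
Mass flow = volumetric * density
= 1.1891 * 1596 = 1897.8036 kg/s
Convert to t/h: multiply by 3.6
Capacity = 1897.8036 * 3.6
= 6832.093 t/h


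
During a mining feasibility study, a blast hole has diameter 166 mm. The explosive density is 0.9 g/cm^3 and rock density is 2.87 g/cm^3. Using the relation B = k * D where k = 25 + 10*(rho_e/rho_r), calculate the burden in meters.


First, compute k:
rho_e / rho_r = 0.9 / 2.87 = 0.3135888502
k = 25 + 10 * 0.3135888502 = 28.1358885
Then, compute burden:
B = k * D / 1000 = 28.1358885 * 166 / 1000
= 4670.557491 / 1000
= 4.6706 m

4.6706 m


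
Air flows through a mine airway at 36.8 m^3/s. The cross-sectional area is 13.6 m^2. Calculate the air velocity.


2.7059 m/s

Velocity = flow rate / cross-sectional area
= 36.8 / 13.6
= 2.7059 m/s


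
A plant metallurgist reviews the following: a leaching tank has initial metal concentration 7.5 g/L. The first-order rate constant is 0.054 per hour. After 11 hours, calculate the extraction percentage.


Compute the exponent:
-k * t = -0.054 * 11 = -0.594
Remaining concentration:
C = 7.5 * exp(-0.594)
= 7.5 * 0.5521144043
= 4.140858032 g/L
Extracted = 7.5 - 4.140858032 = 3.359141968 g/L
Extraction % = 3.359141968 / 7.5 * 100
= 44.7886%

44.7886%


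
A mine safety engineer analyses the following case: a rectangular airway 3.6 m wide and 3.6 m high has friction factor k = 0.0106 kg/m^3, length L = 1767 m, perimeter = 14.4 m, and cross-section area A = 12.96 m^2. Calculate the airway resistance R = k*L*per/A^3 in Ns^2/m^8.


0.1239 Ns^2/m^8

Compute the numerator:
k * L * per = 0.0106 * 1767 * 14.4
= 269.71488
Compute the denominator:
A^3 = 12.96^3 = 2176.782336
Resistance:
R = 269.71488 / 2176.782336
= 0.1239 Ns^2/m^8


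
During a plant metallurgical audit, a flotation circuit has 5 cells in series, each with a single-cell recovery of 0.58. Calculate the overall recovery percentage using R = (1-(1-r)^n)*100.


Complement of single-cell recovery:
1 - r = 1 - 0.58 = 0.42
Raise to power n:
(1 - r)^5 = 0.42^5 = 0.0130691232
Overall recovery:
R = (1 - 0.0130691232) * 100
= 98.6931%

98.6931%


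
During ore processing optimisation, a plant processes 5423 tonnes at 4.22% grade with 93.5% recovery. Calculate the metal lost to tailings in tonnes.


Total metal in feed:
= 5423 * 4.22 / 100 = 228.8506 tonnes
Metal recovered:
= 228.8506 * 93.5 / 100 = 213.975311 tonnes
Metal lost to tailings:
= 228.8506 - 213.975311
= 14.8753 tonnes

14.8753 tonnes


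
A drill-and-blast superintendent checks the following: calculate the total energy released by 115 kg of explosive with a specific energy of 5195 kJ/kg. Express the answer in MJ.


597.425 MJ

Energy = mass * specific_energy / 1000
= 115 * 5195 / 1000
= 597425 / 1000
= 597.425 MJ


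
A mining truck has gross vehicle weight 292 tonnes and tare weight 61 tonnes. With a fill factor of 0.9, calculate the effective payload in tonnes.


207.9 tonnes

Maximum payload = gross - tare
= 292 - 61 = 231 tonnes
Effective payload = max payload * fill factor
= 231 * 0.9
= 207.9 tonnes


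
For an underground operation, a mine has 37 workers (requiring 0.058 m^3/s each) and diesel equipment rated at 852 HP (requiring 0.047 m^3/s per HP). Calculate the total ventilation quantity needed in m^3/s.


Airflow for workers:
Q_people = 37 * 0.058 = 2.146 m^3/s
Airflow for diesel equipment:
Q_diesel = 852 * 0.047 = 40.044 m^3/s
Total ventilation:
Q_total = 2.146 + 40.044
= 42.19 m^3/s

42.19 m^3/s


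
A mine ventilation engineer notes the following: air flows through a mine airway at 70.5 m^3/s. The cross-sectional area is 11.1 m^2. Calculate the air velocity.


6.3514 m/s

Velocity = flow rate / cross-sectional area
= 70.5 / 11.1
= 6.3514 m/s


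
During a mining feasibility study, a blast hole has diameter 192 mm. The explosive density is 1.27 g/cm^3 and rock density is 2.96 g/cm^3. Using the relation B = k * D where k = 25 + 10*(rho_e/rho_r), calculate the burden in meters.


5.6238 m

First, compute k:
rho_e / rho_r = 1.27 / 2.96 = 0.4290540541
k = 25 + 10 * 0.4290540541 = 29.29054054
Then, compute burden:
B = k * D / 1000 = 29.29054054 * 192 / 1000
= 5623.783784 / 1000
= 5.6238 m


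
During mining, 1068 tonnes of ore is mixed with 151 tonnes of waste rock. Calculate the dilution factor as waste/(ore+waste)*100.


Total material = ore + waste
= 1068 + 151 = 1219 tonnes
Dilution = waste / total * 100
= 151 / 1219 * 100
= 0.1238720263 * 100
= 12.3872%

12.3872%


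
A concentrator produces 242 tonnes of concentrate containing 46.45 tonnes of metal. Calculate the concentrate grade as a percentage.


19.1942%

Grade = (metal in concentrate / concentrate mass) * 100
= (46.45 / 242) * 100
= 0.1919421488 * 100
= 19.1942%


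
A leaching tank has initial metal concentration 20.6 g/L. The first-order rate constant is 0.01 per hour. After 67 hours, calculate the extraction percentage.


48.8291%

Compute the exponent:
-k * t = -0.01 * 67 = -0.67
Remaining concentration:
C = 20.6 * exp(-0.67)
= 20.6 * 0.5117085778
= 10.5411967 g/L
Extracted = 20.6 - 10.5411967 = 10.0588033 g/L
Extraction % = 10.0588033 / 20.6 * 100
= 48.8291%


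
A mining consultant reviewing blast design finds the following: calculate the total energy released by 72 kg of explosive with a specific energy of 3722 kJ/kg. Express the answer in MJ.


267.984 MJ

Energy = mass * specific_energy / 1000
= 72 * 3722 / 1000
= 267984 / 1000
= 267.984 MJ


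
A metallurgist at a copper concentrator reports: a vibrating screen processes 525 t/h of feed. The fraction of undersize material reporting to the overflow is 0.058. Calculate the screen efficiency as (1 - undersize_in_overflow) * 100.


Screen efficiency = (1 - fraction of undersize in overflow) * 100
= (1 - 0.058) * 100
= 0.942 * 100
= 94.2%

94.2%


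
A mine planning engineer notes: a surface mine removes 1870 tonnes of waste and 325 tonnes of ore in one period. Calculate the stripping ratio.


5.7538

Stripping ratio = waste tonnage / ore tonnage
= 1870 / 325
= 5.7538


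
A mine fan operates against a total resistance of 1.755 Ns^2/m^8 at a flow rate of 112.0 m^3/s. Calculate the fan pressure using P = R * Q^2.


22014.72 Pa

Compute Q^2:
Q^2 = 112.0^2 = 12544.0
Compute pressure:
P = R * Q^2 = 1.755 * 12544.0
= 22014.72 Pa


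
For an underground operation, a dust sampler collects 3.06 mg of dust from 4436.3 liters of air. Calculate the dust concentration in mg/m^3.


0.6898 mg/m^3

Convert liters to m^3: 1 m^3 = 1000 L
Concentration = mass / volume * 1000
= 3.06 / 4436.3 * 1000
= 0.0006897639925 * 1000
= 0.6898 mg/m^3


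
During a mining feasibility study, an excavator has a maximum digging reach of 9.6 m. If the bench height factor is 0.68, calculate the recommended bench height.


Bench height = reach * factor
= 9.6 * 0.68
= 6.528 m

6.528 m


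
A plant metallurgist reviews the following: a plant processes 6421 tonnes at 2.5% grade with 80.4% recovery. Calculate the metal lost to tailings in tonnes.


31.4629 tonnes

Total metal in feed:
= 6421 * 2.5 / 100 = 160.525 tonnes
Metal recovered:
= 160.525 * 80.4 / 100 = 129.0621 tonnes
Metal lost to tailings:
= 160.525 - 129.0621
= 31.4629 tonnes


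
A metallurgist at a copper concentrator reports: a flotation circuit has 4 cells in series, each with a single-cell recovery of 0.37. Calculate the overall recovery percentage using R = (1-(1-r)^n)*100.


84.247%

Complement of single-cell recovery:
1 - r = 1 - 0.37 = 0.63
Raise to power n:
(1 - r)^4 = 0.63^4 = 0.15752961
Overall recovery:
R = (1 - 0.15752961) * 100
= 84.247%


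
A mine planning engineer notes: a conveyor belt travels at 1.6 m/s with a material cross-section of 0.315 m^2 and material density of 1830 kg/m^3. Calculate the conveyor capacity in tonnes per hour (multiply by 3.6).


3320.352 t/h

Volumetric flow = speed * area
= 1.6 * 0.315 = 0.504 m^3/s
Mass flow = volumetric * density
= 0.504 * 1830 = 922.32 kg/s
Convert to t/h: multiply by 3.6
Capacity = 922.32 * 3.6
= 3320.352 t/h


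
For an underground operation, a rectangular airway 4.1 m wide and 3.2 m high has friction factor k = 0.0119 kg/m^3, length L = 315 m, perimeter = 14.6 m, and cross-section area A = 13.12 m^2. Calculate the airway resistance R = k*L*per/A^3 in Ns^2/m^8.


Compute the numerator:
k * L * per = 0.0119 * 315 * 14.6
= 54.7281
Compute the denominator:
A^3 = 13.12^3 = 2258.403328
Resistance:
R = 54.7281 / 2258.403328
= 0.0242 Ns^2/m^8

0.0242 Ns^2/m^8


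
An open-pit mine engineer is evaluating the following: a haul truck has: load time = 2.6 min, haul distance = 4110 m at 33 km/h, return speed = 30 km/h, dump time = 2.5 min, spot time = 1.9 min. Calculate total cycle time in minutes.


22.6927 min

Convert haul speed to m/min: 33 * 1000/60 = 550 m/min
Haul time = 4110 / 550 = 7.472727273 min
Convert return speed to m/min: 30 * 1000/60 = 500 m/min
Return time = 4110 / 500 = 8.22 min
Total cycle time:
= 2.6 + 7.472727273 + 2.5 + 8.22 + 1.9
= 22.6927 min


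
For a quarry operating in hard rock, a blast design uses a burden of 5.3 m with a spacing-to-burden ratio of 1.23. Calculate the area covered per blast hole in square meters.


First, find the spacing:
Spacing = burden * ratio = 5.3 * 1.23
= 6.519 m
Then, calculate the area:
Area = burden * spacing = 5.3 * 6.519
= 34.5507 m^2

34.5507 m^2


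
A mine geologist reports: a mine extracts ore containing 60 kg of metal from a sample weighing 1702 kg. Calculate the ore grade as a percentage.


Ore grade = (metal mass / ore mass) * 100
= (60 / 1702) * 100
= 0.03525264395 * 100
= 3.5253%

3.5253%


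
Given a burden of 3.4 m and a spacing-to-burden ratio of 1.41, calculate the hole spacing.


Spacing = burden * ratio
= 3.4 * 1.41
= 4.794 m

4.794 m


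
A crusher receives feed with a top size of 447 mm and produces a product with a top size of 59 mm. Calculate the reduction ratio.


Reduction ratio = feed size / product size
= 447 / 59
= 7.5763

7.5763


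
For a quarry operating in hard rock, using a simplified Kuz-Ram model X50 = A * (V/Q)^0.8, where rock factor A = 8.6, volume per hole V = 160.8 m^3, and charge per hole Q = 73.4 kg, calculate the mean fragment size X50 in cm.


Compute V/Q:
V/Q = 160.8 / 73.4 = 2.190735695
Raise to the power 0.8:
(V/Q)^0.8 = 2.190735695^0.8 = 1.872716287
Multiply by A:
X50 = 8.6 * 1.872716287
= 16.1054 cm

16.1054 cm


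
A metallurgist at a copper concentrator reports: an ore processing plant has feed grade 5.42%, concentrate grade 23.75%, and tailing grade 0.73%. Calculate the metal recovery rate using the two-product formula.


89.2754%

Using the two-product formula:
R = 100 * c * (f - t) / (f * (c - t))
Numerator = 100 * 23.75 * (5.42 - 0.73)
= 100 * 23.75 * 4.69
= 11138.75
Denominator = 5.42 * (23.75 - 0.73)
= 5.42 * 23.02
= 124.7684
R = 11138.75 / 124.7684
= 89.2754%


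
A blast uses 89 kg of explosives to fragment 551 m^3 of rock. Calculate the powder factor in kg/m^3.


Powder factor = explosive mass / rock volume
= 89 / 551
= 0.1615 kg/m^3

0.1615 kg/m^3


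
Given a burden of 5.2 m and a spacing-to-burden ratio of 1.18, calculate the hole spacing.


6.136 m

Spacing = burden * ratio
= 5.2 * 1.18
= 6.136 m


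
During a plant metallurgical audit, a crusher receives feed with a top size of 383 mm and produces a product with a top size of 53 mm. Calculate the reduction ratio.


Reduction ratio = feed size / product size
= 383 / 53
= 7.2264

7.2264


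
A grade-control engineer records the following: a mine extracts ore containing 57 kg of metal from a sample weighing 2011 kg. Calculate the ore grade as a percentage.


Ore grade = (metal mass / ore mass) * 100
= (57 / 2011) * 100
= 0.02834410741 * 100
= 2.8344%

2.8344%


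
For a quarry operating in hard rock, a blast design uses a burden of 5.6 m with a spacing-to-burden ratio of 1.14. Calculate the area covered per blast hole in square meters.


First, find the spacing:
Spacing = burden * ratio = 5.6 * 1.14
= 6.384 m
Then, calculate the area:
Area = burden * spacing = 5.6 * 6.384
= 35.7504 m^2

35.7504 m^2


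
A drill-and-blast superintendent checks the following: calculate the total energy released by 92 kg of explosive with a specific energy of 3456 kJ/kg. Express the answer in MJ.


317.952 MJ

Energy = mass * specific_energy / 1000
= 92 * 3456 / 1000
= 317952 / 1000
= 317.952 MJ


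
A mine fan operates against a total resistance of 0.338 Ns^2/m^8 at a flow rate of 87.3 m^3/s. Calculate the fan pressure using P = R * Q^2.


2575.996 Pa

Compute Q^2:
Q^2 = 87.3^2 = 7621.29
Compute pressure:
P = R * Q^2 = 0.338 * 7621.29
= 2575.996 Pa


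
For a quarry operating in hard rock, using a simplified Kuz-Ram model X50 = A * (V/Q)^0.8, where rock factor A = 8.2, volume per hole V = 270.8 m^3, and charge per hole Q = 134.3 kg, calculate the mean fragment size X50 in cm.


Compute V/Q:
V/Q = 270.8 / 134.3 = 2.016381236
Raise to the power 0.8:
(V/Q)^0.8 = 2.016381236^0.8 = 1.752500368
Multiply by A:
X50 = 8.2 * 1.752500368
= 14.3705 cm

14.3705 cm


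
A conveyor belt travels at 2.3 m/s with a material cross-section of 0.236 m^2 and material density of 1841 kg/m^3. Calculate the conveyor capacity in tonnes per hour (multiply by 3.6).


3597.4613 t/h

Volumetric flow = speed * area
= 2.3 * 0.236 = 0.5428 m^3/s
Mass flow = volumetric * density
= 0.5428 * 1841 = 999.2948 kg/s
Convert to t/h: multiply by 3.6
Capacity = 999.2948 * 3.6
= 3597.4613 t/h


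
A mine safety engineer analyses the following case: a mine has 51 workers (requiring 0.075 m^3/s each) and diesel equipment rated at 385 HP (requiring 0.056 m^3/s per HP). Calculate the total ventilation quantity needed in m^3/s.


25.385 m^3/s

Airflow for workers:
Q_people = 51 * 0.075 = 3.825 m^3/s
Airflow for diesel equipment:
Q_diesel = 385 * 0.056 = 21.56 m^3/s
Total ventilation:
Q_total = 3.825 + 21.56
= 25.385 m^3/s


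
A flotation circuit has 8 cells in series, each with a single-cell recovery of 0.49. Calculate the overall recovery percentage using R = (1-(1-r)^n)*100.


Complement of single-cell recovery:
1 - r = 1 - 0.49 = 0.51
Raise to power n:
(1 - r)^8 = 0.51^8 = 0.004576794457
Overall recovery:
R = (1 - 0.004576794457) * 100
= 99.5423%

99.5423%


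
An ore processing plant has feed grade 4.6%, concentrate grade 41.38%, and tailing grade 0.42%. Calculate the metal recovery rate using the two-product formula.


Using the two-product formula:
R = 100 * c * (f - t) / (f * (c - t))
Numerator = 100 * 41.38 * (4.6 - 0.42)
= 100 * 41.38 * 4.18
= 17296.84
Denominator = 4.6 * (41.38 - 0.42)
= 4.6 * 40.96
= 188.416
R = 17296.84 / 188.416
= 91.8013%

91.8013%


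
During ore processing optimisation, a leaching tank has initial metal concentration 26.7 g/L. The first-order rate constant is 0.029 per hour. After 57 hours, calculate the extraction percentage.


Compute the exponent:
-k * t = -0.029 * 57 = -1.653
Remaining concentration:
C = 26.7 * exp(-1.653)
= 26.7 * 0.1914746223
= 5.112372414 g/L
Extracted = 26.7 - 5.112372414 = 21.58762759 g/L
Extraction % = 21.58762759 / 26.7 * 100
= 80.8525%

80.8525%


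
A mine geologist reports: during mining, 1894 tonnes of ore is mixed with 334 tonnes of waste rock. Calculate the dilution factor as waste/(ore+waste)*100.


Total material = ore + waste
= 1894 + 334 = 2228 tonnes
Dilution = waste / total * 100
= 334 / 2228 * 100
= 0.1499102334 * 100
= 14.991%

14.991%


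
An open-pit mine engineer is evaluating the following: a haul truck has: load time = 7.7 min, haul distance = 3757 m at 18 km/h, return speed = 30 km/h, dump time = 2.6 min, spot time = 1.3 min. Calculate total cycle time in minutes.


31.6373 min

Convert haul speed to m/min: 18 * 1000/60 = 300 m/min
Haul time = 3757 / 300 = 12.52333333 min
Convert return speed to m/min: 30 * 1000/60 = 500 m/min
Return time = 3757 / 500 = 7.514 min
Total cycle time:
= 7.7 + 12.52333333 + 2.6 + 7.514 + 1.3
= 31.6373 min


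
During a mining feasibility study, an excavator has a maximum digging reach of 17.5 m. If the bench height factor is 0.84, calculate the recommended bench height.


Bench height = reach * factor
= 17.5 * 0.84
= 14.7 m

14.7 m


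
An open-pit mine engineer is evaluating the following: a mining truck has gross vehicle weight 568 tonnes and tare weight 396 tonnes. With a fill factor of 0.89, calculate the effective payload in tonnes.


153.08 tonnes

Maximum payload = gross - tare
= 568 - 396 = 172 tonnes
Effective payload = max payload * fill factor
= 172 * 0.89
= 153.08 tonnes


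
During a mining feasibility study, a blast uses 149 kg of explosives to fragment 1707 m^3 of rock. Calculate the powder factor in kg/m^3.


Powder factor = explosive mass / rock volume
= 149 / 1707
= 0.0873 kg/m^3

0.0873 kg/m^3


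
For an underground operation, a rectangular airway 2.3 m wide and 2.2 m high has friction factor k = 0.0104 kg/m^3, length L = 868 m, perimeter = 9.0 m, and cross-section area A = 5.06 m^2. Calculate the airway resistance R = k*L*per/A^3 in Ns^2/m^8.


Compute the numerator:
k * L * per = 0.0104 * 868 * 9.0
= 81.2448
Compute the denominator:
A^3 = 5.06^3 = 129.554216
Resistance:
R = 81.2448 / 129.554216
= 0.6271 Ns^2/m^8

0.6271 Ns^2/m^8


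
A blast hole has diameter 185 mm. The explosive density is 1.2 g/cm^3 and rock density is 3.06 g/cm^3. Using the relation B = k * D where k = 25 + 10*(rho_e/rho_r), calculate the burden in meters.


First, compute k:
rho_e / rho_r = 1.2 / 3.06 = 0.3921568627
k = 25 + 10 * 0.3921568627 = 28.92156863
Then, compute burden:
B = k * D / 1000 = 28.92156863 * 185 / 1000
= 5350.490196 / 1000
= 5.3505 m

5.3505 m


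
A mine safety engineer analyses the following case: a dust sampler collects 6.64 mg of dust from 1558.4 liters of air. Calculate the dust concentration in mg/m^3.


4.2608 mg/m^3

Convert liters to m^3: 1 m^3 = 1000 L
Concentration = mass / volume * 1000
= 6.64 / 1558.4 * 1000
= 0.004260780287 * 1000
= 4.2608 mg/m^3


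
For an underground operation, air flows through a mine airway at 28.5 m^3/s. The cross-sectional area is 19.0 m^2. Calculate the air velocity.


1.5 m/s

Velocity = flow rate / cross-sectional area
= 28.5 / 19.0
= 1.5 m/s


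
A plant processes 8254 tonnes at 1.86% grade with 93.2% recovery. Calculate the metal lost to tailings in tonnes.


Total metal in feed:
= 8254 * 1.86 / 100 = 153.5244 tonnes
Metal recovered:
= 153.5244 * 93.2 / 100 = 143.0847408 tonnes
Metal lost to tailings:
= 153.5244 - 143.0847408
= 10.4397 tonnes

10.4397 tonnes


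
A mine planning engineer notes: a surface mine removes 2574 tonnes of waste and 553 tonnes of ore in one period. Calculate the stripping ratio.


4.6546

Stripping ratio = waste tonnage / ore tonnage
= 2574 / 553
= 4.6546


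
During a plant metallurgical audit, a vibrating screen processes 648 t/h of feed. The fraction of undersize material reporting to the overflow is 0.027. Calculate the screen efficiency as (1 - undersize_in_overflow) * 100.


97.3%

Screen efficiency = (1 - fraction of undersize in overflow) * 100
= (1 - 0.027) * 100
= 0.973 * 100
= 97.3%


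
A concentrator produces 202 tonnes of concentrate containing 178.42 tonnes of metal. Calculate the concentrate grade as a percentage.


88.3267%

Grade = (metal in concentrate / concentrate mass) * 100
= (178.42 / 202) * 100
= 0.8832673267 * 100
= 88.3267%


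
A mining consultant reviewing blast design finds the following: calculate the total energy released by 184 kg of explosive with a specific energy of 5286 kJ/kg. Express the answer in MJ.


972.624 MJ

Energy = mass * specific_energy / 1000
= 184 * 5286 / 1000
= 972624 / 1000
= 972.624 MJ


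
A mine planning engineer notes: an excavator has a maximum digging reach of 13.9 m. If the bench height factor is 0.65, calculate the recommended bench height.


Bench height = reach * factor
= 13.9 * 0.65
= 9.035 m

9.035 m


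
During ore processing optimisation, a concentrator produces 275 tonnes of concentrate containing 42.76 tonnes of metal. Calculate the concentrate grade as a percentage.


Grade = (metal in concentrate / concentrate mass) * 100
= (42.76 / 275) * 100
= 0.1554909091 * 100
= 15.5491%

15.5491%


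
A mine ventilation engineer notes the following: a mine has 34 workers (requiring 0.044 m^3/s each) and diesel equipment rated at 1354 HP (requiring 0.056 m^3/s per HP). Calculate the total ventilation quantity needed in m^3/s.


77.32 m^3/s

Airflow for workers:
Q_people = 34 * 0.044 = 1.496 m^3/s
Airflow for diesel equipment:
Q_diesel = 1354 * 0.056 = 75.824 m^3/s
Total ventilation:
Q_total = 1.496 + 75.824
= 77.32 m^3/s


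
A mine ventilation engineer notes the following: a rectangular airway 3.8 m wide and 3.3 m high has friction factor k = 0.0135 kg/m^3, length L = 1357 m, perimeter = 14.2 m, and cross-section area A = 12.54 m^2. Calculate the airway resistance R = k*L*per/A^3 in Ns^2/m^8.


Compute the numerator:
k * L * per = 0.0135 * 1357 * 14.2
= 260.1369
Compute the denominator:
A^3 = 12.54^3 = 1971.935064
Resistance:
R = 260.1369 / 1971.935064
= 0.1319 Ns^2/m^8

0.1319 Ns^2/m^8


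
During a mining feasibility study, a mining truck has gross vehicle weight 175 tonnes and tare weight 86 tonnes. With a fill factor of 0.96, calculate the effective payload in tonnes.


85.44 tonnes

Maximum payload = gross - tare
= 175 - 86 = 89 tonnes
Effective payload = max payload * fill factor
= 89 * 0.96
= 85.44 tonnes


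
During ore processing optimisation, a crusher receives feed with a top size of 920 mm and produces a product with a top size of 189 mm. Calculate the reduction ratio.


4.8677

Reduction ratio = feed size / product size
= 920 / 189
= 4.8677


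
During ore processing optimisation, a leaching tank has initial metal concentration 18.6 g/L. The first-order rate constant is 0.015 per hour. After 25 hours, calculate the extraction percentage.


Compute the exponent:
-k * t = -0.015 * 25 = -0.375
Remaining concentration:
C = 18.6 * exp(-0.375)
= 18.6 * 0.6872892788
= 12.78358059 g/L
Extracted = 18.6 - 12.78358059 = 5.816419414 g/L
Extraction % = 5.816419414 / 18.6 * 100
= 31.2711%

31.2711%


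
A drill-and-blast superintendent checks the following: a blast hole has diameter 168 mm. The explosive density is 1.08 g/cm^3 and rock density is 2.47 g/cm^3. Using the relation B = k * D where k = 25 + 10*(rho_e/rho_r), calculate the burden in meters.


First, compute k:
rho_e / rho_r = 1.08 / 2.47 = 0.4372469636
k = 25 + 10 * 0.4372469636 = 29.37246964
Then, compute burden:
B = k * D / 1000 = 29.37246964 * 168 / 1000
= 4934.574899 / 1000
= 4.9346 m

4.9346 m


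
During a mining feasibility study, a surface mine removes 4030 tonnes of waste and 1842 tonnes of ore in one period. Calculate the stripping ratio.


2.1878

Stripping ratio = waste tonnage / ore tonnage
= 4030 / 1842
= 2.1878


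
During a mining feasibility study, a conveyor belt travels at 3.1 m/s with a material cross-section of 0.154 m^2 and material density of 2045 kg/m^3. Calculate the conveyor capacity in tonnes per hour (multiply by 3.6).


3514.6188 t/h

Volumetric flow = speed * area
= 3.1 * 0.154 = 0.4774 m^3/s
Mass flow = volumetric * density
= 0.4774 * 2045 = 976.283 kg/s
Convert to t/h: multiply by 3.6
Capacity = 976.283 * 3.6
= 3514.6188 t/h


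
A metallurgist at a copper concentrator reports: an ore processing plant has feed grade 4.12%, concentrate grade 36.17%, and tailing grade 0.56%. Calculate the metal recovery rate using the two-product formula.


Using the two-product formula:
R = 100 * c * (f - t) / (f * (c - t))
Numerator = 100 * 36.17 * (4.12 - 0.56)
= 100 * 36.17 * 3.56
= 12876.52
Denominator = 4.12 * (36.17 - 0.56)
= 4.12 * 35.61
= 146.7132
R = 12876.52 / 146.7132
= 87.7666%

87.7666%


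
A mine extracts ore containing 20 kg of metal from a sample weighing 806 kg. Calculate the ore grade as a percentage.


2.4814%

Ore grade = (metal mass / ore mass) * 100
= (20 / 806) * 100
= 0.02481389578 * 100
= 2.4814%


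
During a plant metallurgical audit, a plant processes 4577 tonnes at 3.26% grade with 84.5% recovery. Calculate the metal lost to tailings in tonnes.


23.1276 tonnes

Total metal in feed:
= 4577 * 3.26 / 100 = 149.2102 tonnes
Metal recovered:
= 149.2102 * 84.5 / 100 = 126.082619 tonnes
Metal lost to tailings:
= 149.2102 - 126.082619
= 23.1276 tonnes


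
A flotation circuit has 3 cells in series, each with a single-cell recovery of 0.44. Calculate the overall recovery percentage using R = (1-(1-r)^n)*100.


82.4384%

Complement of single-cell recovery:
1 - r = 1 - 0.44 = 0.56
Raise to power n:
(1 - r)^3 = 0.56^3 = 0.175616
Overall recovery:
R = (1 - 0.175616) * 100
= 82.4384%


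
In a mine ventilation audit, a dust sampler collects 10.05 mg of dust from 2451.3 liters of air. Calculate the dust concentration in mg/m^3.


Convert liters to m^3: 1 m^3 = 1000 L
Concentration = mass / volume * 1000
= 10.05 / 2451.3 * 1000
= 0.004099865378 * 1000
= 4.0999 mg/m^3

4.0999 mg/m^3


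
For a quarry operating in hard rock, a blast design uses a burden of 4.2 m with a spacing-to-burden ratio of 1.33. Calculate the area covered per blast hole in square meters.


23.4612 m^2

First, find the spacing:
Spacing = burden * ratio = 4.2 * 1.33
= 5.586 m
Then, calculate the area:
Area = burden * spacing = 4.2 * 5.586
= 23.4612 m^2


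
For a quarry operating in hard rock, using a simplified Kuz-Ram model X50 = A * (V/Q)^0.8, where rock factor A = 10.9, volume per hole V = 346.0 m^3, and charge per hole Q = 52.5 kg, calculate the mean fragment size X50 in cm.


Compute V/Q:
V/Q = 346.0 / 52.5 = 6.59047619
Raise to the power 0.8:
(V/Q)^0.8 = 6.59047619^0.8 = 4.519947977
Multiply by A:
X50 = 10.9 * 4.519947977
= 49.2674 cm

49.2674 cm


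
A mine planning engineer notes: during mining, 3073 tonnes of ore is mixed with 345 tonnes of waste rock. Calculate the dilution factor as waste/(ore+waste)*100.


Total material = ore + waste
= 3073 + 345 = 3418 tonnes
Dilution = waste / total * 100
= 345 / 3418 * 100
= 0.10093622 * 100
= 10.0936%

10.0936%


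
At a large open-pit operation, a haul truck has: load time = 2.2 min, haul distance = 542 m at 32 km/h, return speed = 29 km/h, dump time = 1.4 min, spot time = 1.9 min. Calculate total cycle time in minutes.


7.6376 min

Convert haul speed to m/min: 32 * 1000/60 = 533.3333333 m/min
Haul time = 542 / 533.3333333 = 1.01625 min
Convert return speed to m/min: 29 * 1000/60 = 483.3333333 m/min
Return time = 542 / 483.3333333 = 1.12137931 min
Total cycle time:
= 2.2 + 1.01625 + 1.4 + 1.12137931 + 1.9
= 7.6376 min


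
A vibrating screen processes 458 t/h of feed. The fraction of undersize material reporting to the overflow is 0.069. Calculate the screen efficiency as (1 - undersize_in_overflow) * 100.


93.1%

Screen efficiency = (1 - fraction of undersize in overflow) * 100
= (1 - 0.069) * 100
= 0.931 * 100
= 93.1%


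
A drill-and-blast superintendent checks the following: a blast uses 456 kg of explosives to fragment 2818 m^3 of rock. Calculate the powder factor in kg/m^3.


0.1618 kg/m^3

Powder factor = explosive mass / rock volume
= 456 / 2818
= 0.1618 kg/m^3


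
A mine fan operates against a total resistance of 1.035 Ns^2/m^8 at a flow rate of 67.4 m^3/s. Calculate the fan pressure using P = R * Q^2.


4701.7566 Pa

Compute Q^2:
Q^2 = 67.4^2 = 4542.76
Compute pressure:
P = R * Q^2 = 1.035 * 4542.76
= 4701.7566 Pa


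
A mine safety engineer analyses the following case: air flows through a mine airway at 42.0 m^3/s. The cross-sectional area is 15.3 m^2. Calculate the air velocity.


2.7451 m/s

Velocity = flow rate / cross-sectional area
= 42.0 / 15.3
= 2.7451 m/s


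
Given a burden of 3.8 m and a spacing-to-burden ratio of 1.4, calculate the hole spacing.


5.32 m

Spacing = burden * ratio
= 3.8 * 1.4
= 5.32 m


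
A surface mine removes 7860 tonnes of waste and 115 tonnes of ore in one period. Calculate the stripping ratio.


Stripping ratio = waste tonnage / ore tonnage
= 7860 / 115
= 68.3478

68.3478


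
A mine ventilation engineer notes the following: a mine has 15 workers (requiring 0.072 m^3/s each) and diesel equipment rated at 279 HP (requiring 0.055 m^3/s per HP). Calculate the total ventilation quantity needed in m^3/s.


16.425 m^3/s

Airflow for workers:
Q_people = 15 * 0.072 = 1.08 m^3/s
Airflow for diesel equipment:
Q_diesel = 279 * 0.055 = 15.345 m^3/s
Total ventilation:
Q_total = 1.08 + 15.345
= 16.425 m^3/s


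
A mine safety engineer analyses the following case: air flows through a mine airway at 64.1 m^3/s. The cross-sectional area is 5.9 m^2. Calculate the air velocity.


Velocity = flow rate / cross-sectional area
= 64.1 / 5.9
= 10.8644 m/s

10.8644 m/s


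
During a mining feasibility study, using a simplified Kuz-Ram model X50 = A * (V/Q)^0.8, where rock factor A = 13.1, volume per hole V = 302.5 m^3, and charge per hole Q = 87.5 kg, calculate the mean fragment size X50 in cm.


35.3383 cm

Compute V/Q:
V/Q = 302.5 / 87.5 = 3.457142857
Raise to the power 0.8:
(V/Q)^0.8 = 3.457142857^0.8 = 2.697577066
Multiply by A:
X50 = 13.1 * 2.697577066
= 35.3383 cm


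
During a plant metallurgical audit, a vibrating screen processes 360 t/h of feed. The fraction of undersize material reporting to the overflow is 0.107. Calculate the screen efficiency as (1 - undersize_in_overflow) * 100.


Screen efficiency = (1 - fraction of undersize in overflow) * 100
= (1 - 0.107) * 100
= 0.893 * 100
= 89.3%

89.3%


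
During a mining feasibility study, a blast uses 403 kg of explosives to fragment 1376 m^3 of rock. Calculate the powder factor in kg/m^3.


Powder factor = explosive mass / rock volume
= 403 / 1376
= 0.2929 kg/m^3

0.2929 kg/m^3


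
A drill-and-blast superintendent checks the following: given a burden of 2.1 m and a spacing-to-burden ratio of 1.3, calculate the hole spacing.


Spacing = burden * ratio
= 2.1 * 1.3
= 2.73 m

2.73 m


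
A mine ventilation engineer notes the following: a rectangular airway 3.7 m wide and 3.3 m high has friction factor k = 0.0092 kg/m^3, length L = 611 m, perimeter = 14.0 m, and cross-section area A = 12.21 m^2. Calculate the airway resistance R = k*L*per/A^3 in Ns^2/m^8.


0.0432 Ns^2/m^8

Compute the numerator:
k * L * per = 0.0092 * 611 * 14.0
= 78.6968
Compute the denominator:
A^3 = 12.21^3 = 1820.316861
Resistance:
R = 78.6968 / 1820.316861
= 0.0432 Ns^2/m^8


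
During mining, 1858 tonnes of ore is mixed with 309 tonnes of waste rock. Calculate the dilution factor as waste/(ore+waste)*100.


Total material = ore + waste
= 1858 + 309 = 2167 tonnes
Dilution = waste / total * 100
= 309 / 2167 * 100
= 0.1425934472 * 100
= 14.2593%

14.2593%


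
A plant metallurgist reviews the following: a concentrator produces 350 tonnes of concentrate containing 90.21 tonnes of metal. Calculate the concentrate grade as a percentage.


Grade = (metal in concentrate / concentrate mass) * 100
= (90.21 / 350) * 100
= 0.2577428571 * 100
= 25.7743%

25.7743%


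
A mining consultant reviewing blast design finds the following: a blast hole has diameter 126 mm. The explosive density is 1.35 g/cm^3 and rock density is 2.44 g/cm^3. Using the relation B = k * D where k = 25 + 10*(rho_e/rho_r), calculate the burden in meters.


First, compute k:
rho_e / rho_r = 1.35 / 2.44 = 0.5532786885
k = 25 + 10 * 0.5532786885 = 30.53278689
Then, compute burden:
B = k * D / 1000 = 30.53278689 * 126 / 1000
= 3847.131148 / 1000
= 3.8471 m

3.8471 m


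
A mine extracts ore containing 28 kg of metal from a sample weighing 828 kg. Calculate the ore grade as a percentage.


Ore grade = (metal mass / ore mass) * 100
= (28 / 828) * 100
= 0.03381642512 * 100
= 3.3816%

3.3816%


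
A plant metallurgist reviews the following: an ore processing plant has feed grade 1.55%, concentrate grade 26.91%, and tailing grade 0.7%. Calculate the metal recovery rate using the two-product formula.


56.3033%

Using the two-product formula:
R = 100 * c * (f - t) / (f * (c - t))
Numerator = 100 * 26.91 * (1.55 - 0.7)
= 100 * 26.91 * 0.85
= 2287.35
Denominator = 1.55 * (26.91 - 0.7)
= 1.55 * 26.21
= 40.6255
R = 2287.35 / 40.6255
= 56.3033%


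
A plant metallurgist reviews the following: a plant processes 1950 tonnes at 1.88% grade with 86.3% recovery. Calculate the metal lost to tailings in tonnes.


5.0224 tonnes

Total metal in feed:
= 1950 * 1.88 / 100 = 36.66 tonnes
Metal recovered:
= 36.66 * 86.3 / 100 = 31.63758 tonnes
Metal lost to tailings:
= 36.66 - 31.63758
= 5.0224 tonnes


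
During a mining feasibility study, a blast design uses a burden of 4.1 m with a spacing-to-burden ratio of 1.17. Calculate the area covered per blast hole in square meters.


19.6677 m^2

First, find the spacing:
Spacing = burden * ratio = 4.1 * 1.17
= 4.797 m
Then, calculate the area:
Area = burden * spacing = 4.1 * 4.797
= 19.6677 m^2


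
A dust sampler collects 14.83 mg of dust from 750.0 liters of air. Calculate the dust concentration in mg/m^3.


19.7733 mg/m^3

Convert liters to m^3: 1 m^3 = 1000 L
Concentration = mass / volume * 1000
= 14.83 / 750.0 * 1000
= 0.01977333333 * 1000
= 19.7733 mg/m^3


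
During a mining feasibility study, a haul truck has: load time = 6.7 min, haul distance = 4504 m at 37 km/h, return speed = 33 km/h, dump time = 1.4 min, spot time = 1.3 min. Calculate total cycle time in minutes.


Convert haul speed to m/min: 37 * 1000/60 = 616.6666667 m/min
Haul time = 4504 / 616.6666667 = 7.303783784 min
Convert return speed to m/min: 33 * 1000/60 = 550 m/min
Return time = 4504 / 550 = 8.189090909 min
Total cycle time:
= 6.7 + 7.303783784 + 1.4 + 8.189090909 + 1.3
= 24.8929 min

24.8929 min


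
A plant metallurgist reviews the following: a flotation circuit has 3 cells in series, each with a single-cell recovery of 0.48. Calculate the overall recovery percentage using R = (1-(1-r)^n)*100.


Complement of single-cell recovery:
1 - r = 1 - 0.48 = 0.52
Raise to power n:
(1 - r)^3 = 0.52^3 = 0.140608
Overall recovery:
R = (1 - 0.140608) * 100
= 85.9392%

85.9392%


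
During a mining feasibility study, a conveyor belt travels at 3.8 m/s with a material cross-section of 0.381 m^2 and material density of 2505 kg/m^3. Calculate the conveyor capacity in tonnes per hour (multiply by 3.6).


Volumetric flow = speed * area
= 3.8 * 0.381 = 1.4478 m^3/s
Mass flow = volumetric * density
= 1.4478 * 2505 = 3626.739 kg/s
Convert to t/h: multiply by 3.6
Capacity = 3626.739 * 3.6
= 13056.2604 t/h

13056.2604 t/h


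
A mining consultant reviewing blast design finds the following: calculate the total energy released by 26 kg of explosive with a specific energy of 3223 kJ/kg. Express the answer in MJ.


83.798 MJ

Energy = mass * specific_energy / 1000
= 26 * 3223 / 1000
= 83798 / 1000
= 83.798 MJ


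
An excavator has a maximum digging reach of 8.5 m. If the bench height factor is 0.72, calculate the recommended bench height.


Bench height = reach * factor
= 8.5 * 0.72
= 6.12 m

6.12 m


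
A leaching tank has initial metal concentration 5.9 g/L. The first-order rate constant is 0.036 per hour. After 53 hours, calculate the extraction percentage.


85.1623%

Compute the exponent:
-k * t = -0.036 * 53 = -1.908
Remaining concentration:
C = 5.9 * exp(-1.908)
= 5.9 * 0.1483768437
= 0.875423378 g/L
Extracted = 5.9 - 0.875423378 = 5.024576622 g/L
Extraction % = 5.024576622 / 5.9 * 100
= 85.1623%


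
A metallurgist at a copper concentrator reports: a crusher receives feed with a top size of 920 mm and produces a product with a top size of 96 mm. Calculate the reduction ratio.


Reduction ratio = feed size / product size
= 920 / 96
= 9.5833

9.5833


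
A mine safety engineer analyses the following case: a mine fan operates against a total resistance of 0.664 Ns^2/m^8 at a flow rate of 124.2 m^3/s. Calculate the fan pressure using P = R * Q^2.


10242.625 Pa

Compute Q^2:
Q^2 = 124.2^2 = 15425.64
Compute pressure:
P = R * Q^2 = 0.664 * 15425.64
= 10242.625 Pa


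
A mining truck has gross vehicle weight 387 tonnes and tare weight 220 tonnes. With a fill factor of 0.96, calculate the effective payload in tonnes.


160.32 tonnes

Maximum payload = gross - tare
= 387 - 220 = 167 tonnes
Effective payload = max payload * fill factor
= 167 * 0.96
= 160.32 tonnes


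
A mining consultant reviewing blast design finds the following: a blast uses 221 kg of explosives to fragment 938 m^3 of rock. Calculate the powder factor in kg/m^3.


0.2356 kg/m^3

Powder factor = explosive mass / rock volume
= 221 / 938
= 0.2356 kg/m^3


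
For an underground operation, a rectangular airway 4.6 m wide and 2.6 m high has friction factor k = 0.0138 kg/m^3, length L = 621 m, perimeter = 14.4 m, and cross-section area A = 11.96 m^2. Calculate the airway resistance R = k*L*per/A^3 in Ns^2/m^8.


Compute the numerator:
k * L * per = 0.0138 * 621 * 14.4
= 123.40512
Compute the denominator:
A^3 = 11.96^3 = 1710.777536
Resistance:
R = 123.40512 / 1710.777536
= 0.0721 Ns^2/m^8

0.0721 Ns^2/m^8


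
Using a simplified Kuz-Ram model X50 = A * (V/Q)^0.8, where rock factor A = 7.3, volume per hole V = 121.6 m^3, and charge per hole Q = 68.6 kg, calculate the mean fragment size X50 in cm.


11.5401 cm

Compute V/Q:
V/Q = 121.6 / 68.6 = 1.772594752
Raise to the power 0.8:
(V/Q)^0.8 = 1.772594752^0.8 = 1.58083873
Multiply by A:
X50 = 7.3 * 1.58083873
= 11.5401 cm


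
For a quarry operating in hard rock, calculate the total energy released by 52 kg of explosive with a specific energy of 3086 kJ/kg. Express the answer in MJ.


160.472 MJ

Energy = mass * specific_energy / 1000
= 52 * 3086 / 1000
= 160472 / 1000
= 160.472 MJ


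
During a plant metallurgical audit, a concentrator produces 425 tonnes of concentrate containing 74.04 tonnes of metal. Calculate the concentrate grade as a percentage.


17.4212%

Grade = (metal in concentrate / concentrate mass) * 100
= (74.04 / 425) * 100
= 0.1742117647 * 100
= 17.4212%


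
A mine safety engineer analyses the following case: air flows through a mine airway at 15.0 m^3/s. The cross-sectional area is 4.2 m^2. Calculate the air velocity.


3.5714 m/s

Velocity = flow rate / cross-sectional area
= 15.0 / 4.2
= 3.5714 m/s


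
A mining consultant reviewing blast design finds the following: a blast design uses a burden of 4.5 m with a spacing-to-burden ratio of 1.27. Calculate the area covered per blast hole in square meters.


25.7175 m^2

First, find the spacing:
Spacing = burden * ratio = 4.5 * 1.27
= 5.715 m
Then, calculate the area:
Area = burden * spacing = 4.5 * 5.715
= 25.7175 m^2


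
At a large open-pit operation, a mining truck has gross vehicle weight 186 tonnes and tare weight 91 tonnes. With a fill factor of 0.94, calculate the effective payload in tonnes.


Maximum payload = gross - tare
= 186 - 91 = 95 tonnes
Effective payload = max payload * fill factor
= 95 * 0.94
= 89.3 tonnes

89.3 tonnes
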